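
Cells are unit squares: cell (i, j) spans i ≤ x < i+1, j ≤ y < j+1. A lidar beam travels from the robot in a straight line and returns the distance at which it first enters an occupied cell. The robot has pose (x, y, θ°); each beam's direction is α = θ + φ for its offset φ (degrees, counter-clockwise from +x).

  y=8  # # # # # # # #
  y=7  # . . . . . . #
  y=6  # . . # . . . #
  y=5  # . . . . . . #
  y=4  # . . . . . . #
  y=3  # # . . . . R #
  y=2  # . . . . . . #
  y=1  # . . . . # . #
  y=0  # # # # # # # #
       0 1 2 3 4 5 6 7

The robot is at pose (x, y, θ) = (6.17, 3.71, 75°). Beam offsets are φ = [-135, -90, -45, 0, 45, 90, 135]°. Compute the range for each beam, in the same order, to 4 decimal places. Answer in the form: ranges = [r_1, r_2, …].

beam 1: φ=-135°, α=300°
  d=(0.5000,-0.8660)  start (6,3)  tX=1.6600 tY=0.8198  stride 1/|dx|=2.0000 1/|dy|=1.1547
    cross y-line → (6,2), t=0.8198
    cross x-line → (7,2), t=1.6600 (wall)
  → r_1 = 1.6600
beam 2: φ=-90°, α=345°
  d=(0.9659,-0.2588)  start (6,3)  tX=0.8593 tY=2.7432  stride 1/|dx|=1.0353 1/|dy|=3.8637
    cross x-line → (7,3), t=0.8593 (wall)
  → r_2 = 0.8593
beam 3: φ=-45°, α=30°
  d=(0.8660,0.5000)  start (6,3)  tX=0.9584 tY=0.5800  stride 1/|dx|=1.1547 1/|dy|=2.0000
    cross y-line → (6,4), t=0.5800
    cross x-line → (7,4), t=0.9584 (wall)
  → r_3 = 0.9584
beam 4: φ=0°, α=75°
  d=(0.2588,0.9659)  start (6,3)  tX=3.2069 tY=0.3002  stride 1/|dx|=3.8637 1/|dy|=1.0353
    cross y-line → (6,4), t=0.3002
    cross y-line → (6,5), t=1.3355
    cross y-line → (6,6), t=2.3708
    cross x-line → (7,6), t=3.2069 (wall)
  → r_4 = 3.2069
beam 5: φ=45°, α=120°
  d=(-0.5000,0.8660)  start (6,3)  tX=0.3400 tY=0.3349  stride 1/|dx|=2.0000 1/|dy|=1.1547
    cross y-line → (6,4), t=0.3349
    cross x-line → (5,4), t=0.3400
    cross y-line → (5,5), t=1.4896
    cross x-line → (4,5), t=2.3400
    cross y-line → (4,6), t=2.6443
    cross y-line → (4,7), t=3.7990
    cross x-line → (3,7), t=4.3400
    cross y-line → (3,8), t=4.9537 (wall)
  → r_5 = 4.9537
beam 6: φ=90°, α=165°
  d=(-0.9659,0.2588)  start (6,3)  tX=0.1760 tY=1.1205  stride 1/|dx|=1.0353 1/|dy|=3.8637
    cross x-line → (5,3), t=0.1760
    cross y-line → (5,4), t=1.1205
    cross x-line → (4,4), t=1.2113
    cross x-line → (3,4), t=2.2465
    cross x-line → (2,4), t=3.2818
    cross x-line → (1,4), t=4.3171
    cross y-line → (1,5), t=4.9842
    cross x-line → (0,5), t=5.3524 (wall)
  → r_6 = 5.3524
beam 7: φ=135°, α=210°
  d=(-0.8660,-0.5000)  start (6,3)  tX=0.1963 tY=1.4200  stride 1/|dx|=1.1547 1/|dy|=2.0000
    cross x-line → (5,3), t=0.1963
    cross x-line → (4,3), t=1.3510
    cross y-line → (4,2), t=1.4200
    cross x-line → (3,2), t=2.5057
    cross y-line → (3,1), t=3.4200
    cross x-line → (2,1), t=3.6604
    cross x-line → (1,1), t=4.8151
    cross y-line → (1,0), t=5.4200 (wall)
  → r_7 = 5.4200

ranges = [1.6600, 0.8593, 0.9584, 3.2069, 4.9537, 5.3524, 5.4200]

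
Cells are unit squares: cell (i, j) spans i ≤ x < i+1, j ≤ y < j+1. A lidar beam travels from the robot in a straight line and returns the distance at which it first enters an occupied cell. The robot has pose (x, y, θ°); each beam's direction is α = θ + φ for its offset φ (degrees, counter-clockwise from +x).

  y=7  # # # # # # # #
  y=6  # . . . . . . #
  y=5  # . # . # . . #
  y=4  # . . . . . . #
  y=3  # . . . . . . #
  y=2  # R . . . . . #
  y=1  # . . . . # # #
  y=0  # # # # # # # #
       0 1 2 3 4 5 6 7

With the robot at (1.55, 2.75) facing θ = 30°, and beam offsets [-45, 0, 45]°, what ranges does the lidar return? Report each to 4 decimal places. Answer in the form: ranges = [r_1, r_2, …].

beam 1: φ=-45°, α=345°
  direction (0.9659, -0.2588); cell (1,2); t to first gridline: x 0.4659, y 2.8978 (then +1.0353 / +3.8637)
    (2,2) via x @ 0.4659
    (3,2) via x @ 1.5012
    (4,2) via x @ 2.5364
    (4,1) via y @ 2.8978
    (5,1) via x @ 3.5717  # hit
  → r_1 = 3.5717
beam 2: φ=0°, α=30°
  direction (0.8660, 0.5000); cell (1,2); t to first gridline: x 0.5196, y 0.5000 (then +1.1547 / +2.0000)
    (1,3) via y @ 0.5000
    (2,3) via x @ 0.5196
    (3,3) via x @ 1.6743
    (3,4) via y @ 2.5000
    (4,4) via x @ 2.8290
    (5,4) via x @ 3.9837
    (5,5) via y @ 4.5000
    (6,5) via x @ 5.1384
    (7,5) via x @ 6.2931  # hit
  → r_2 = 6.2931
beam 3: φ=45°, α=75°
  direction (0.2588, 0.9659); cell (1,2); t to first gridline: x 1.7387, y 0.2588 (then +3.8637 / +1.0353)
    (1,3) via y @ 0.2588
    (1,4) via y @ 1.2941
    (2,4) via x @ 1.7387
    (2,5) via y @ 2.3294  # hit
  → r_3 = 2.3294

ranges = [3.5717, 6.2931, 2.3294]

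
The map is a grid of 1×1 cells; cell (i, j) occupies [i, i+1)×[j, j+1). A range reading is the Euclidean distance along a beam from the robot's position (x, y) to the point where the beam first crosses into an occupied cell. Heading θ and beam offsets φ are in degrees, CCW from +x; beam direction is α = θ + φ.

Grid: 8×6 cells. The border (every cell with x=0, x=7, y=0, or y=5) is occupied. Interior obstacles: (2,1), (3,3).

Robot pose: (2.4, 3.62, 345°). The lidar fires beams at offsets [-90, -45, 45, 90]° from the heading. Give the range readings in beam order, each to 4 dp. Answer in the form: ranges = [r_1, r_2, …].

beam 1: φ=-90°, α=255°
  d=(-0.2588,-0.9659)  start (2,3)  tX=1.5455 tY=0.6419  stride 1/|dx|=3.8637 1/|dy|=1.0353
    cross y-line → (2,2), t=0.6419
    cross x-line → (1,2), t=1.5455
    cross y-line → (1,1), t=1.6771
    cross y-line → (1,0), t=2.7124 (wall)
  → r_1 = 2.7124
beam 2: φ=-45°, α=300°
  d=(0.5000,-0.8660)  start (2,3)  tX=1.2000 tY=0.7159  stride 1/|dx|=2.0000 1/|dy|=1.1547
    cross y-line → (2,2), t=0.7159
    cross x-line → (3,2), t=1.2000
    cross y-line → (3,1), t=1.8706
    cross y-line → (3,0), t=3.0253 (wall)
  → r_2 = 3.0253
beam 3: φ=45°, α=30°
  d=(0.8660,0.5000)  start (2,3)  tX=0.6928 tY=0.7600  stride 1/|dx|=1.1547 1/|dy|=2.0000
    cross x-line → (3,3), t=0.6928 (wall)
  → r_3 = 0.6928
beam 4: φ=90°, α=75°
  d=(0.2588,0.9659)  start (2,3)  tX=2.3182 tY=0.3934  stride 1/|dx|=3.8637 1/|dy|=1.0353
    cross y-line → (2,4), t=0.3934
    cross y-line → (2,5), t=1.4287 (wall)
  → r_4 = 1.4287

ranges = [2.7124, 3.0253, 0.6928, 1.4287]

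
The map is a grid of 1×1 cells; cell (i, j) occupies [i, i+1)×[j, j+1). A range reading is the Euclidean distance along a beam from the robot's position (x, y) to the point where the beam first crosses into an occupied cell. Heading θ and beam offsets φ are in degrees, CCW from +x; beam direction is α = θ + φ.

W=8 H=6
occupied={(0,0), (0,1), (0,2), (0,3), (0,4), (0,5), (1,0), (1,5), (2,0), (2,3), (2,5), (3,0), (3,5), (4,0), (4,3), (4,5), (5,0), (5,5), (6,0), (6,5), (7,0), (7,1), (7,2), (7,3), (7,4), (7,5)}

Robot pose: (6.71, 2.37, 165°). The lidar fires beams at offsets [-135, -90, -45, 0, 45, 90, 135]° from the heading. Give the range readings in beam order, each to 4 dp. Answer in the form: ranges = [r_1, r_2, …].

ranges = [0.3349, 1.1205, 3.0369, 2.4341, 2.7400, 1.4183, 0.5800]

beam 1: φ=-135°, α=30°
  d=(0.8660,0.5000)  start (6,2)  tX=0.3349 tY=1.2600  stride 1/|dx|=1.1547 1/|dy|=2.0000
    cross x-line → (7,2), t=0.3349 (wall)
  → r_1 = 0.3349
beam 2: φ=-90°, α=75°
  d=(0.2588,0.9659)  start (6,2)  tX=1.1205 tY=0.6522  stride 1/|dx|=3.8637 1/|dy|=1.0353
    cross y-line → (6,3), t=0.6522
    cross x-line → (7,3), t=1.1205 (wall)
  → r_2 = 1.1205
beam 3: φ=-45°, α=120°
  d=(-0.5000,0.8660)  start (6,2)  tX=1.4200 tY=0.7275  stride 1/|dx|=2.0000 1/|dy|=1.1547
    cross y-line → (6,3), t=0.7275
    cross x-line → (5,3), t=1.4200
    cross y-line → (5,4), t=1.8822
    cross y-line → (5,5), t=3.0369 (wall)
  → r_3 = 3.0369
beam 4: φ=0°, α=165°
  d=(-0.9659,0.2588)  start (6,2)  tX=0.7350 tY=2.4341  stride 1/|dx|=1.0353 1/|dy|=3.8637
    cross x-line → (5,2), t=0.7350
    cross x-line → (4,2), t=1.7703
    cross y-line → (4,3), t=2.4341 (wall)
  → r_4 = 2.4341
beam 5: φ=45°, α=210°
  d=(-0.8660,-0.5000)  start (6,2)  tX=0.8198 tY=0.7400  stride 1/|dx|=1.1547 1/|dy|=2.0000
    cross y-line → (6,1), t=0.7400
    cross x-line → (5,1), t=0.8198
    cross x-line → (4,1), t=1.9745
    cross y-line → (4,0), t=2.7400 (wall)
  → r_5 = 2.7400
beam 6: φ=90°, α=255°
  d=(-0.2588,-0.9659)  start (6,2)  tX=2.7432 tY=0.3831  stride 1/|dx|=3.8637 1/|dy|=1.0353
    cross y-line → (6,1), t=0.3831
    cross y-line → (6,0), t=1.4183 (wall)
  → r_6 = 1.4183
beam 7: φ=135°, α=300°
  d=(0.5000,-0.8660)  start (6,2)  tX=0.5800 tY=0.4272  stride 1/|dx|=2.0000 1/|dy|=1.1547
    cross y-line → (6,1), t=0.4272
    cross x-line → (7,1), t=0.5800 (wall)
  → r_7 = 0.5800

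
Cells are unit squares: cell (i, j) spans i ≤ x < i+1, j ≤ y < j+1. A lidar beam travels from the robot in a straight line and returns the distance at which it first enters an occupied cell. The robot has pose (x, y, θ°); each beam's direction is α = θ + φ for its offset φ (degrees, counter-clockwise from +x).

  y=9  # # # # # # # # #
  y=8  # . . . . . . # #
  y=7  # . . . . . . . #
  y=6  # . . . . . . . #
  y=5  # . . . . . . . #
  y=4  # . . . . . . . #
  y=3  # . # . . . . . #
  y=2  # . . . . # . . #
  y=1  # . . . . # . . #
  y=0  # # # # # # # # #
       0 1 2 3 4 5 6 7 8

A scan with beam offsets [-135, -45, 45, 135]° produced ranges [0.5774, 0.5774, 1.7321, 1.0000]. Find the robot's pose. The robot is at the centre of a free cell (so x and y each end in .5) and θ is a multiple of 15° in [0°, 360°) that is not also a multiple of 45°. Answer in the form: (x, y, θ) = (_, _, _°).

Candidates: 52 free-cell centres × 16 headings = 832 poses. Raycast each; keep the one whose scan matches to 4 dp.
  (2.5, 6.5, 210°): beam 1 = 2.5882 ≠ 0.5774 ✗
  (6.5, 5.5, 120°): beam 1 = 1.5529 ≠ 0.5774 ✗
  (5.5, 6.5, 195°): beam 1 = 2.8868 ≠ 0.5774 ✗
  …
  (6.5, 1.5, 345°): r_1=0.5774, r_2=0.5774, r_3=1.7321, r_4=1.0000 — all match ✓
No second candidate reproduces the full scan.

(x, y, θ) = (6.5, 1.5, 345°)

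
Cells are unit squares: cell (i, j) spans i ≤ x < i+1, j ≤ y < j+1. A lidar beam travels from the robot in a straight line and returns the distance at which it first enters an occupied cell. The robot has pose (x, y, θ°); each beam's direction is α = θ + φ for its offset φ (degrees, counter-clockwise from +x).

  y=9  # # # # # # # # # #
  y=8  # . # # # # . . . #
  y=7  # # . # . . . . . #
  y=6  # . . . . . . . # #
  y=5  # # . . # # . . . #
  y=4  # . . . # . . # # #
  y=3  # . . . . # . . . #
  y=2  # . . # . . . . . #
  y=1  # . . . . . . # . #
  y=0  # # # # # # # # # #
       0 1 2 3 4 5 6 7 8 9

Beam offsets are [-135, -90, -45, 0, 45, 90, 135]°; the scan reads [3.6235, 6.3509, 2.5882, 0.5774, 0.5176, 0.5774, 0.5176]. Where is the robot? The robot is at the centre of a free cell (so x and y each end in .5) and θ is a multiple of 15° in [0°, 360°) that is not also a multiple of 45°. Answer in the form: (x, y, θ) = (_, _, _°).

Enumerate (i+0.5, j+0.5, θ) over the 48 free cells and 16 admissible headings. For each, cast all 7 beams and compare to the given ranges.
  (6.5, 7.5, 105°): beam 1 = 1.7321 ≠ 3.6235 ✗
  (4.5, 1.5, 210°): beam 1 = 1.9319 ≠ 3.6235 ✗
  (1.5, 4.5, 120°): beam 2 = 2.8868 ≠ 6.3509 ✗
  (8.5, 2.5, 285°): beam 1 = 2.8868 ≠ 3.6235 ✗
  (5.5, 6.5, 75°): beam 1 = 0.5774 ≠ 3.6235 ✗
  …
  (1.5, 4.5, 60°): r_1=3.6235, r_2=6.3509, r_3=2.5882, r_4=0.5774, r_5=0.5176, r_6=0.5774, r_7=0.5176 — all match ✓
No second candidate reproduces the full scan.

(x, y, θ) = (1.5, 4.5, 60°)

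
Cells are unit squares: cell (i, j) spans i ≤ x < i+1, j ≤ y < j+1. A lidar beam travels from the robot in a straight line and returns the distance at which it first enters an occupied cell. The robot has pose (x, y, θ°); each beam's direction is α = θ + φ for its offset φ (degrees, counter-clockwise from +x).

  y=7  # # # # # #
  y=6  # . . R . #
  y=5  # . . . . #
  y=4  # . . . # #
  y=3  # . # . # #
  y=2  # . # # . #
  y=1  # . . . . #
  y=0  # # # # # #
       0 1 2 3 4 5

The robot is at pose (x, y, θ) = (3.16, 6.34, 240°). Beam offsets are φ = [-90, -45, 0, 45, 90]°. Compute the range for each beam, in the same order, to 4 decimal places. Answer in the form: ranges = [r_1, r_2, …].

beam 1: φ=-90°, α=150°
  cosα=-0.8660 sinα=0.5000 | (3,6) | tMaxX 0.1848 tMaxY 1.3200 | tΔX 1.1547 tΔY 2.0000
    t=0.1848 [x] (2,6)
    t=1.3200 [y] (2,7) — stop
  → r_1 = 1.3200
beam 2: φ=-45°, α=195°
  cosα=-0.9659 sinα=-0.2588 | (3,6) | tMaxX 0.1656 tMaxY 1.3137 | tΔX 1.0353 tΔY 3.8637
    t=0.1656 [x] (2,6)
    t=1.2009 [x] (1,6)
    t=1.3137 [y] (1,5)
    t=2.2362 [x] (0,5) — stop
  → r_2 = 2.2362
beam 3: φ=0°, α=240°
  cosα=-0.5000 sinα=-0.8660 | (3,6) | tMaxX 0.3200 tMaxY 0.3926 | tΔX 2.0000 tΔY 1.1547
    t=0.3200 [x] (2,6)
    t=0.3926 [y] (2,5)
    t=1.5473 [y] (2,4)
    t=2.3200 [x] (1,4)
    t=2.7020 [y] (1,3)
    t=3.8567 [y] (1,2)
    t=4.3200 [x] (0,2) — stop
  → r_3 = 4.3200
beam 4: φ=45°, α=285°
  cosα=0.2588 sinα=-0.9659 | (3,6) | tMaxX 3.2455 tMaxY 0.3520 | tΔX 3.8637 tΔY 1.0353
    t=0.3520 [y] (3,5)
    t=1.3873 [y] (3,4)
    t=2.4225 [y] (3,3)
    t=3.2455 [x] (4,3) — stop
  → r_4 = 3.2455
beam 5: φ=90°, α=330°
  cosα=0.8660 sinα=-0.5000 | (3,6) | tMaxX 0.9699 tMaxY 0.6800 | tΔX 1.1547 tΔY 2.0000
    t=0.6800 [y] (3,5)
    t=0.9699 [x] (4,5)
    t=2.1246 [x] (5,5) — stop
  → r_5 = 2.1246

ranges = [1.3200, 2.2362, 4.3200, 3.2455, 2.1246]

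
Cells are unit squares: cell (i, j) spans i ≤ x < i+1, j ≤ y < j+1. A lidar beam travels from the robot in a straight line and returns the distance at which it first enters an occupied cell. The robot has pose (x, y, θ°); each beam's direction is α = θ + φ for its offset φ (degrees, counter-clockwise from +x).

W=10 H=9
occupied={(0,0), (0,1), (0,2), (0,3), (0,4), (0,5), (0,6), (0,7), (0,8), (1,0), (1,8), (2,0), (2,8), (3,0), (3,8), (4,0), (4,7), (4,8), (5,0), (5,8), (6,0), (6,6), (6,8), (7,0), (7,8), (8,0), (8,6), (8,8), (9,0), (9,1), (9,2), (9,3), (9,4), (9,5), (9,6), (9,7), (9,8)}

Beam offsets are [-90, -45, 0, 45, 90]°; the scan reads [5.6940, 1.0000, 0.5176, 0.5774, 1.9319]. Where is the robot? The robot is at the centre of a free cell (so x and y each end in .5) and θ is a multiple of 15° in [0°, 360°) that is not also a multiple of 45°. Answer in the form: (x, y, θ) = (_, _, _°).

(x, y, θ) = (6.5, 1.5, 255°)

The pose lattice has 53·16 = 848 candidates. Test each by forward raycasting.
  (8.5, 5.5, 255°): beam 1 = 1.9319 ≠ 5.6940 ✗
  (2.5, 7.5, 105°): beam 1 = 1.5529 ≠ 5.6940 ✗
  (8.5, 1.5, 345°): beam 1 = 0.5176 ≠ 5.6940 ✗
  …
  (6.5, 1.5, 255°): r_1=5.6940, r_2=1.0000, r_3=0.5176, r_4=0.5774, r_5=1.9319 — all match ✓
No second candidate reproduces the full scan.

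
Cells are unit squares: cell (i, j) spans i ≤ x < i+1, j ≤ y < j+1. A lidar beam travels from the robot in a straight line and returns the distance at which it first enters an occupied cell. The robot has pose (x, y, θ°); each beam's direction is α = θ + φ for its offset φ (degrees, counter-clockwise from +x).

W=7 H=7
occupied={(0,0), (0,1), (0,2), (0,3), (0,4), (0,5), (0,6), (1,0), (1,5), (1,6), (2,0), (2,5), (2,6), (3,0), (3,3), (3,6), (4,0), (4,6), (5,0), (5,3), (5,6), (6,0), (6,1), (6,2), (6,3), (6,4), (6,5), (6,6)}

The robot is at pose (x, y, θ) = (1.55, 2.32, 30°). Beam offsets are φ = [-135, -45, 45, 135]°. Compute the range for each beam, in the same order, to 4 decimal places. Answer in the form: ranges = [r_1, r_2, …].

beam 1: φ=-135°, α=255°
  d=(-0.2588,-0.9659)  start (1,2)  tX=2.1250 tY=0.3313  stride 1/|dx|=3.8637 1/|dy|=1.0353
    cross y-line → (1,1), t=0.3313
    cross y-line → (1,0), t=1.3666 (wall)
  → r_1 = 1.3666
beam 2: φ=-45°, α=345°
  d=(0.9659,-0.2588)  start (1,2)  tX=0.4659 tY=1.2364  stride 1/|dx|=1.0353 1/|dy|=3.8637
    cross x-line → (2,2), t=0.4659
    cross y-line → (2,1), t=1.2364
    cross x-line → (3,1), t=1.5012
    cross x-line → (4,1), t=2.5364
    cross x-line → (5,1), t=3.5717
    cross x-line → (6,1), t=4.6070 (wall)
  → r_2 = 4.6070
beam 3: φ=45°, α=75°
  d=(0.2588,0.9659)  start (1,2)  tX=1.7387 tY=0.7040  stride 1/|dx|=3.8637 1/|dy|=1.0353
    cross y-line → (1,3), t=0.7040
    cross x-line → (2,3), t=1.7387
    cross y-line → (2,4), t=1.7393
    cross y-line → (2,5), t=2.7745 (wall)
  → r_3 = 2.7745
beam 4: φ=135°, α=165°
  d=(-0.9659,0.2588)  start (1,2)  tX=0.5694 tY=2.6273  stride 1/|dx|=1.0353 1/|dy|=3.8637
    cross x-line → (0,2), t=0.5694 (wall)
  → r_4 = 0.5694

ranges = [1.3666, 4.6070, 2.7745, 0.5694]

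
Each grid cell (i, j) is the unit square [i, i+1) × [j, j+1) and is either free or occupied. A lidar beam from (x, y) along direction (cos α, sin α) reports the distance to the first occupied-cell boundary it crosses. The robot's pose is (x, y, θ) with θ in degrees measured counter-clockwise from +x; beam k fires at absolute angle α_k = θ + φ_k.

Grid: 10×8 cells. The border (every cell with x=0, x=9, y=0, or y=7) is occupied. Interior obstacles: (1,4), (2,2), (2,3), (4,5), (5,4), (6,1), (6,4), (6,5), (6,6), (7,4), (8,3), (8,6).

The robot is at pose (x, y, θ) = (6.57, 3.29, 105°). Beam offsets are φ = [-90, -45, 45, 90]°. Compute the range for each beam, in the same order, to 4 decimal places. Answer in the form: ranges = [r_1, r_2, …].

ranges = [1.4804, 0.8198, 1.4200, 3.6959]

beam 1: φ=-90°, α=15°
  dir = (cos 15°, sin 15°) = (0.9659, 0.2588); from cell (6,3)
  next x-line at t=0.4452, next y-line at t=2.7432; Δt_x=1.0353, Δt_y=3.8637
    x: enter (7,3) at t=0.4452
    x: enter (8,3) at t=1.4804 ← occupied
  → r_1 = 1.4804
beam 2: φ=-45°, α=60°
  dir = (cos 60°, sin 60°) = (0.5000, 0.8660); from cell (6,3)
  next x-line at t=0.8600, next y-line at t=0.8198; Δt_x=2.0000, Δt_y=1.1547
    y: enter (6,4) at t=0.8198 ← occupied
  → r_2 = 0.8198
beam 3: φ=45°, α=150°
  dir = (cos 150°, sin 150°) = (-0.8660, 0.5000); from cell (6,3)
  next x-line at t=0.6582, next y-line at t=1.4200; Δt_x=1.1547, Δt_y=2.0000
    x: enter (5,3) at t=0.6582
    y: enter (5,4) at t=1.4200 ← occupied
  → r_3 = 1.4200
beam 4: φ=90°, α=195°
  dir = (cos 195°, sin 195°) = (-0.9659, -0.2588); from cell (6,3)
  next x-line at t=0.5901, next y-line at t=1.1205; Δt_x=1.0353, Δt_y=3.8637
    x: enter (5,3) at t=0.5901
    y: enter (5,2) at t=1.1205
    x: enter (4,2) at t=1.6254
    x: enter (3,2) at t=2.6607
    x: enter (2,2) at t=3.6959 ← occupied
  → r_4 = 3.6959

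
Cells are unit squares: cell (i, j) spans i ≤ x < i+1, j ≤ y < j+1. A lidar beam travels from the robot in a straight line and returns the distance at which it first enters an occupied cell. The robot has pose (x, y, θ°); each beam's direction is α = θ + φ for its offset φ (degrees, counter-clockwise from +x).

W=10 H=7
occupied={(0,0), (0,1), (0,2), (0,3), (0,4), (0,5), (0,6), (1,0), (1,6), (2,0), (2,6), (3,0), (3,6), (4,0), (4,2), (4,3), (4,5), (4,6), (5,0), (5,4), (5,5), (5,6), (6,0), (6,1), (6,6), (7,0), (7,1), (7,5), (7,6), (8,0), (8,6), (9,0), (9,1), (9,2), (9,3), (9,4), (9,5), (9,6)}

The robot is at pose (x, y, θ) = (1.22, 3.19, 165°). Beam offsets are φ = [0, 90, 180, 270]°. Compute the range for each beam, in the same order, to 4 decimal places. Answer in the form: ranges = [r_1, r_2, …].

ranges = [0.2278, 0.8500, 2.8781, 2.9091]

beam 1: φ=0°, α=165°
  direction (-0.9659, 0.2588); cell (1,3); t to first gridline: x 0.2278, y 3.1296 (then +1.0353 / +3.8637)
    (0,3) via x @ 0.2278  # hit
  → r_1 = 0.2278
beam 2: φ=90°, α=255°
  direction (-0.2588, -0.9659); cell (1,3); t to first gridline: x 0.8500, y 0.1967 (then +3.8637 / +1.0353)
    (1,2) via y @ 0.1967
    (0,2) via x @ 0.8500  # hit
  → r_2 = 0.8500
beam 3: φ=180°, α=345°
  direction (0.9659, -0.2588); cell (1,3); t to first gridline: x 0.8075, y 0.7341 (then +1.0353 / +3.8637)
    (1,2) via y @ 0.7341
    (2,2) via x @ 0.8075
    (3,2) via x @ 1.8428
    (4,2) via x @ 2.8781  # hit
  → r_3 = 2.8781
beam 4: φ=270°, α=75°
  direction (0.2588, 0.9659); cell (1,3); t to first gridline: x 3.0137, y 0.8386 (then +3.8637 / +1.0353)
    (1,4) via y @ 0.8386
    (1,5) via y @ 1.8738
    (1,6) via y @ 2.9091  # hit
  → r_4 = 2.9091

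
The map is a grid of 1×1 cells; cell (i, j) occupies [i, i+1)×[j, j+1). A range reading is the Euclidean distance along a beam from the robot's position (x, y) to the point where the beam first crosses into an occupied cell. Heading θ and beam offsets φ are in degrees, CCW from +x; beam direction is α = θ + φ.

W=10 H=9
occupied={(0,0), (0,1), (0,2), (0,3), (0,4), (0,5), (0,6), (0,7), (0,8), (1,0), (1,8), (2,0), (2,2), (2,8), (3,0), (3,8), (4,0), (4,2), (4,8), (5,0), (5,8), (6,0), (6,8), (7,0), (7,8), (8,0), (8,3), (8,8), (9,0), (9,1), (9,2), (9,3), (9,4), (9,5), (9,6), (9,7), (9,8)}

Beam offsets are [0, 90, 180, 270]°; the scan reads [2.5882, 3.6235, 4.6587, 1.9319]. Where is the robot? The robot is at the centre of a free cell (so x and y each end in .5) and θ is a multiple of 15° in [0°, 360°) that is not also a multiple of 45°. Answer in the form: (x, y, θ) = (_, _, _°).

The pose lattice has 53·16 = 848 candidates. Test each by forward raycasting.
  (5.5, 2.5, 120°): beam 1 = 6.3509 ≠ 2.5882 ✗
  (1.5, 4.5, 60°): beam 1 = 4.0415 ≠ 2.5882 ✗
  (2.5, 1.5, 105°): beam 1 = 0.5176 ≠ 2.5882 ✗
  (4.5, 5.5, 285°): beam 1 = 4.6587 ≠ 2.5882 ✗
  …
  (5.5, 4.5, 345°): r_1=2.5882, r_2=3.6235, r_3=4.6587, r_4=1.9319 — all match ✓
Only this pose fits every beam.

(x, y, θ) = (5.5, 4.5, 345°)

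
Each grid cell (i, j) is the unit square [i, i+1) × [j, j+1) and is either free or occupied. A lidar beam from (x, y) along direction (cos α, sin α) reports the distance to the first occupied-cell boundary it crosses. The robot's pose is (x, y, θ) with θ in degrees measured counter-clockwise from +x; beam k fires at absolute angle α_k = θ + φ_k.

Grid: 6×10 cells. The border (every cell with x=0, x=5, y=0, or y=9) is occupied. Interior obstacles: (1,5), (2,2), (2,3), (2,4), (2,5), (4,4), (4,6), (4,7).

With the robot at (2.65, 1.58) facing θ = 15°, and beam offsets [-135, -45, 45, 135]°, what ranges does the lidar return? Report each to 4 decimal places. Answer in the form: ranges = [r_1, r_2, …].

ranges = [0.6697, 1.1600, 0.4850, 1.9053]

beam 1: φ=-135°, α=240°
  d=(-0.5000,-0.8660)  start (2,1)  tX=1.3000 tY=0.6697  stride 1/|dx|=2.0000 1/|dy|=1.1547
    cross y-line → (2,0), t=0.6697 (wall)
  → r_1 = 0.6697
beam 2: φ=-45°, α=330°
  d=(0.8660,-0.5000)  start (2,1)  tX=0.4041 tY=1.1600  stride 1/|dx|=1.1547 1/|dy|=2.0000
    cross x-line → (3,1), t=0.4041
    cross y-line → (3,0), t=1.1600 (wall)
  → r_2 = 1.1600
beam 3: φ=45°, α=60°
  d=(0.5000,0.8660)  start (2,1)  tX=0.7000 tY=0.4850  stride 1/|dx|=2.0000 1/|dy|=1.1547
    cross y-line → (2,2), t=0.4850 (wall)
  → r_3 = 0.4850
beam 4: φ=135°, α=150°
  d=(-0.8660,0.5000)  start (2,1)  tX=0.7506 tY=0.8400  stride 1/|dx|=1.1547 1/|dy|=2.0000
    cross x-line → (1,1), t=0.7506
    cross y-line → (1,2), t=0.8400
    cross x-line → (0,2), t=1.9053 (wall)
  → r_4 = 1.9053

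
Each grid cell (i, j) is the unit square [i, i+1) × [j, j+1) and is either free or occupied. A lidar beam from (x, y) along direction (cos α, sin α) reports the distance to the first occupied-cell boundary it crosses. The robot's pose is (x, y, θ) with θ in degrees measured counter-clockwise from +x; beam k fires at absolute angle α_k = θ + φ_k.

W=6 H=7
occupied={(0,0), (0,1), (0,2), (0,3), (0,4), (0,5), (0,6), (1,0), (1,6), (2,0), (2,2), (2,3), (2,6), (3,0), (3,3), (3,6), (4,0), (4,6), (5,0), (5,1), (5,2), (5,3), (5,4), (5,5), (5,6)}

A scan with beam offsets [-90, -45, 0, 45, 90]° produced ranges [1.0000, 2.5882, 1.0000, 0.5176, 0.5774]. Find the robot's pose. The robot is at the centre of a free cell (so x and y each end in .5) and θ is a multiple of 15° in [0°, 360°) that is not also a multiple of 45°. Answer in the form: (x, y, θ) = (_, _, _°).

The pose lattice has 17·16 = 272 candidates. Test each by forward raycasting.
  (2.5, 5.5, 210°): beam 1 = 0.5774 ≠ 1.0000 ✗
  (3.5, 4.5, 165°): beam 1 = 1.5529 ≠ 1.0000 ✗
  (1.5, 4.5, 105°): beam 1 = 3.6235 ≠ 1.0000 ✗
  (4.5, 4.5, 60°): beam 1 = 0.5774 ≠ 1.0000 ✗
  (3.5, 2.5, 300°): beam 1 = 0.5774 ≠ 1.0000 ✗
  …
  (3.5, 1.5, 210°): r_1=1.0000, r_2=2.5882, r_3=1.0000, r_4=0.5176, r_5=0.5774 — all match ✓
Only this pose fits every beam.

(x, y, θ) = (3.5, 1.5, 210°)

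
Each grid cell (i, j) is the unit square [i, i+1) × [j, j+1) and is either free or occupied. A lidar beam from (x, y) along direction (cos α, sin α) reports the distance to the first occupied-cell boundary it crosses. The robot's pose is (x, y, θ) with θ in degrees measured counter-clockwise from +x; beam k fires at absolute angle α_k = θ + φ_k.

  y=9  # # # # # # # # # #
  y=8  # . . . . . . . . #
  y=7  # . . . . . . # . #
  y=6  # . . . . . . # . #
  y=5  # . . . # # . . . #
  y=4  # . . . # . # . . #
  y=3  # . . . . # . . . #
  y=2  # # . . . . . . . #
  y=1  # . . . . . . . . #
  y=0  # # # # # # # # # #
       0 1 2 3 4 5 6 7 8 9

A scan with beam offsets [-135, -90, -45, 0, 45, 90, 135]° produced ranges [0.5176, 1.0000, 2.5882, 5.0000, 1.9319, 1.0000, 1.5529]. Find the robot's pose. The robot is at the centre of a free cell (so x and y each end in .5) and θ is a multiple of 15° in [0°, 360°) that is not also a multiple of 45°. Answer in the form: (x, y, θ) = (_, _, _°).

(x, y, θ) = (6.5, 6.5, 150°)

Enumerate (i+0.5, j+0.5, θ) over the 56 free cells and 16 admissible headings. For each, cast all 7 beams and compare to the given ranges.
  (1.5, 3.5, 150°): beam 1 = 2.5882 ≠ 0.5176 ✗
  (2.5, 4.5, 60°): beam 1 = 3.6235 ≠ 0.5176 ✗
  (5.5, 6.5, 255°): beam 1 = 2.8868 ≠ 0.5176 ✗
  …
  (6.5, 6.5, 150°): r_1=0.5176, r_2=1.0000, r_3=2.5882, r_4=5.0000, r_5=1.9319, r_6=1.0000, r_7=1.5529 — all match ✓
Only this pose fits every beam.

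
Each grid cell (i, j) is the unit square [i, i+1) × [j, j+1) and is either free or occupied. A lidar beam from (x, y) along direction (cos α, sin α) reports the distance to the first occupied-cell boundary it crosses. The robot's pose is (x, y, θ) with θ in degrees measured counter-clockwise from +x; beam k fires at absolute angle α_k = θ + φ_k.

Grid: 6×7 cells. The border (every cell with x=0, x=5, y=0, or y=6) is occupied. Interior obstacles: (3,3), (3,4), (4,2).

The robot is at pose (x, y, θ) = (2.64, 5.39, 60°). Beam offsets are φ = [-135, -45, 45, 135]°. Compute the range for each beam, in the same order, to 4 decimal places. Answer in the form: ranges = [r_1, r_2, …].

beam 1: φ=-135°, α=285°
  d=(0.2588,-0.9659)  start (2,5)  tX=1.3909 tY=0.4038  stride 1/|dx|=3.8637 1/|dy|=1.0353
    cross y-line → (2,4), t=0.4038
    cross x-line → (3,4), t=1.3909 (wall)
  → r_1 = 1.3909
beam 2: φ=-45°, α=15°
  d=(0.9659,0.2588)  start (2,5)  tX=0.3727 tY=2.3569  stride 1/|dx|=1.0353 1/|dy|=3.8637
    cross x-line → (3,5), t=0.3727
    cross x-line → (4,5), t=1.4080
    cross y-line → (4,6), t=2.3569 (wall)
  → r_2 = 2.3569
beam 3: φ=45°, α=105°
  d=(-0.2588,0.9659)  start (2,5)  tX=2.4728 tY=0.6315  stride 1/|dx|=3.8637 1/|dy|=1.0353
    cross y-line → (2,6), t=0.6315 (wall)
  → r_3 = 0.6315
beam 4: φ=135°, α=195°
  d=(-0.9659,-0.2588)  start (2,5)  tX=0.6626 tY=1.5068  stride 1/|dx|=1.0353 1/|dy|=3.8637
    cross x-line → (1,5), t=0.6626
    cross y-line → (1,4), t=1.5068
    cross x-line → (0,4), t=1.6979 (wall)
  → r_4 = 1.6979

ranges = [1.3909, 2.3569, 0.6315, 1.6979]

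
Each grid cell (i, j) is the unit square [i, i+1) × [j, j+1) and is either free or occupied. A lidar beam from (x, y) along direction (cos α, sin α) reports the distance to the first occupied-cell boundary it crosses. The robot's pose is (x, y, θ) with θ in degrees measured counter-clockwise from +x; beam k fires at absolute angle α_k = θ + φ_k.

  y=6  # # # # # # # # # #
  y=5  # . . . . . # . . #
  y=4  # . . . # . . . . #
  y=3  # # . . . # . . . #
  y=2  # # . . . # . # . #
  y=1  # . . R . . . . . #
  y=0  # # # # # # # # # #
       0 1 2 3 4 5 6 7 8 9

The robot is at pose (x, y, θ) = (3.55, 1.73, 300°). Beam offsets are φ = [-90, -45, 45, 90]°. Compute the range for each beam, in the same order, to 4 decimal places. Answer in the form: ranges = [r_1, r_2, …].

ranges = [1.4600, 0.7558, 2.8205, 1.6743]

beam 1: φ=-90°, α=210°
  cosα=-0.8660 sinα=-0.5000 | (3,1) | tMaxX 0.6351 tMaxY 1.4600 | tΔX 1.1547 tΔY 2.0000
    t=0.6351 [x] (2,1)
    t=1.4600 [y] (2,0) — stop
  → r_1 = 1.4600
beam 2: φ=-45°, α=255°
  cosα=-0.2588 sinα=-0.9659 | (3,1) | tMaxX 2.1250 tMaxY 0.7558 | tΔX 3.8637 tΔY 1.0353
    t=0.7558 [y] (3,0) — stop
  → r_2 = 0.7558
beam 3: φ=45°, α=345°
  cosα=0.9659 sinα=-0.2588 | (3,1) | tMaxX 0.4659 tMaxY 2.8205 | tΔX 1.0353 tΔY 3.8637
    t=0.4659 [x] (4,1)
    t=1.5012 [x] (5,1)
    t=2.5364 [x] (6,1)
    t=2.8205 [y] (6,0) — stop
  → r_3 = 2.8205
beam 4: φ=90°, α=30°
  cosα=0.8660 sinα=0.5000 | (3,1) | tMaxX 0.5196 tMaxY 0.5400 | tΔX 1.1547 tΔY 2.0000
    t=0.5196 [x] (4,1)
    t=0.5400 [y] (4,2)
    t=1.6743 [x] (5,2) — stop
  → r_4 = 1.6743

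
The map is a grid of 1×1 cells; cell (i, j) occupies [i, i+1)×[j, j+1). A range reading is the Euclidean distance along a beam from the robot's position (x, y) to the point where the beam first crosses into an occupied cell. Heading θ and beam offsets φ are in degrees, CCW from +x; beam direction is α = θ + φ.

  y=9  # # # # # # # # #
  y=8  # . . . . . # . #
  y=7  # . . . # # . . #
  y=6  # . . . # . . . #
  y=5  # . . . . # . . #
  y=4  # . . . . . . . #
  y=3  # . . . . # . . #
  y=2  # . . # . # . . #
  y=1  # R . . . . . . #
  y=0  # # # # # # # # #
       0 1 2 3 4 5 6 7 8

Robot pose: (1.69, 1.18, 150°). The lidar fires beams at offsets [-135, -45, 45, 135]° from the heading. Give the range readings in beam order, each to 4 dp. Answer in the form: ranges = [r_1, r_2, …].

ranges = [3.4268, 2.6660, 0.6955, 0.1863]

beam 1: φ=-135°, α=15°
  dir = (cos 15°, sin 15°) = (0.9659, 0.2588); from cell (1,1)
  next x-line at t=0.3209, next y-line at t=3.1682; Δt_x=1.0353, Δt_y=3.8637
    x: enter (2,1) at t=0.3209
    x: enter (3,1) at t=1.3562
    x: enter (4,1) at t=2.3915
    y: enter (4,2) at t=3.1682
    x: enter (5,2) at t=3.4268 ← occupied
  → r_1 = 3.4268
beam 2: φ=-45°, α=105°
  dir = (cos 105°, sin 105°) = (-0.2588, 0.9659); from cell (1,1)
  next x-line at t=2.6660, next y-line at t=0.8489; Δt_x=3.8637, Δt_y=1.0353
    y: enter (1,2) at t=0.8489
    y: enter (1,3) at t=1.8842
    x: enter (0,3) at t=2.6660 ← occupied
  → r_2 = 2.6660
beam 3: φ=45°, α=195°
  dir = (cos 195°, sin 195°) = (-0.9659, -0.2588); from cell (1,1)
  next x-line at t=0.7143, next y-line at t=0.6955; Δt_x=1.0353, Δt_y=3.8637
    y: enter (1,0) at t=0.6955 ← occupied
  → r_3 = 0.6955
beam 4: φ=135°, α=285°
  dir = (cos 285°, sin 285°) = (0.2588, -0.9659); from cell (1,1)
  next x-line at t=1.1977, next y-line at t=0.1863; Δt_x=3.8637, Δt_y=1.0353
    y: enter (1,0) at t=0.1863 ← occupied
  → r_4 = 0.1863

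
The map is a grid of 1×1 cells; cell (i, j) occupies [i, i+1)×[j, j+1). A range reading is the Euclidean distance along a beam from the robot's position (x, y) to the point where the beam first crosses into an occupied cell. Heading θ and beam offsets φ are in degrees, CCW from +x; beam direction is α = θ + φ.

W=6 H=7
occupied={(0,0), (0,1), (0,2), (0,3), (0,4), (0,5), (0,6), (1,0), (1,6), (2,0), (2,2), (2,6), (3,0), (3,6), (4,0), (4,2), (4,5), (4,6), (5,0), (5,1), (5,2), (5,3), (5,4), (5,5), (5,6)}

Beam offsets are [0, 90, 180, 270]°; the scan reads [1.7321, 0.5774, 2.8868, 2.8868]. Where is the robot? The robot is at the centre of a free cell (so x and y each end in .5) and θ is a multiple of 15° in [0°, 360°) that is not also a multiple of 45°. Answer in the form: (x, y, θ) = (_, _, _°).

The pose lattice has 17·16 = 272 candidates. Test each by forward raycasting.
  (2.5, 3.5, 105°): beam 1 = 2.5882 ≠ 1.7321 ✗
  (4.5, 3.5, 285°): beam 1 = 0.5176 ≠ 1.7321 ✗
  (3.5, 5.5, 75°): beam 1 = 0.5176 ≠ 1.7321 ✗
  (1.5, 2.5, 255°): beam 1 = 1.5529 ≠ 1.7321 ✗
  (1.5, 3.5, 255°): beam 1 = 1.9319 ≠ 1.7321 ✗
  …
  (2.5, 3.5, 210°): r_1=1.7321, r_2=0.5774, r_3=2.8868, r_4=2.8868 — all match ✓
Only this pose fits every beam.

(x, y, θ) = (2.5, 3.5, 210°)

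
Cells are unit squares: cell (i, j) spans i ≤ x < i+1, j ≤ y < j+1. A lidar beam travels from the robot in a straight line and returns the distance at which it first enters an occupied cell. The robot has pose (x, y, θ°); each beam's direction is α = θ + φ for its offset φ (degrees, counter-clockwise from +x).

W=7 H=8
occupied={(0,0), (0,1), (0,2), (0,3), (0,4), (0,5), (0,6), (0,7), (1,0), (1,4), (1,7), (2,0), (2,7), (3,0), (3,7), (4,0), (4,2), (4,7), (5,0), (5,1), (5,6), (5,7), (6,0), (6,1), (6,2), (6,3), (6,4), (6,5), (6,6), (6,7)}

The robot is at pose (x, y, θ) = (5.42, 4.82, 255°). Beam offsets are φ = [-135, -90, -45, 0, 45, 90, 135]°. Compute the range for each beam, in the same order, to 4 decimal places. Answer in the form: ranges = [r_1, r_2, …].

beam 1: φ=-135°, α=120°
  direction (-0.5000, 0.8660); cell (5,4); t to first gridline: x 0.8400, y 0.2078 (then +2.0000 / +1.1547)
    (5,5) via y @ 0.2078
    (4,5) via x @ 0.8400
    (4,6) via y @ 1.3625
    (4,7) via y @ 2.5172  # hit
  → r_1 = 2.5172
beam 2: φ=-90°, α=165°
  direction (-0.9659, 0.2588); cell (5,4); t to first gridline: x 0.4348, y 0.6955 (then +1.0353 / +3.8637)
    (4,4) via x @ 0.4348
    (4,5) via y @ 0.6955
    (3,5) via x @ 1.4701
    (2,5) via x @ 2.5054
    (1,5) via x @ 3.5406
    (1,6) via y @ 4.5592
    (0,6) via x @ 4.5759  # hit
  → r_2 = 4.5759
beam 3: φ=-45°, α=210°
  direction (-0.8660, -0.5000); cell (5,4); t to first gridline: x 0.4850, y 1.6400 (then +1.1547 / +2.0000)
    (4,4) via x @ 0.4850
    (3,4) via x @ 1.6397
    (3,3) via y @ 1.6400
    (2,3) via x @ 2.7944
    (2,2) via y @ 3.6400
    (1,2) via x @ 3.9491
    (0,2) via x @ 5.1038  # hit
  → r_3 = 5.1038
beam 4: φ=0°, α=255°
  direction (-0.2588, -0.9659); cell (5,4); t to first gridline: x 1.6228, y 0.8489 (then +3.8637 / +1.0353)
    (5,3) via y @ 0.8489
    (4,3) via x @ 1.6228
    (4,2) via y @ 1.8842  # hit
  → r_4 = 1.8842
beam 5: φ=45°, α=300°
  direction (0.5000, -0.8660); cell (5,4); t to first gridline: x 1.1600, y 0.9469 (then +2.0000 / +1.1547)
    (5,3) via y @ 0.9469
    (6,3) via x @ 1.1600  # hit
  → r_5 = 1.1600
beam 6: φ=90°, α=345°
  direction (0.9659, -0.2588); cell (5,4); t to first gridline: x 0.6005, y 3.1682 (then +1.0353 / +3.8637)
    (6,4) via x @ 0.6005  # hit
  → r_6 = 0.6005
beam 7: φ=135°, α=30°
  direction (0.8660, 0.5000); cell (5,4); t to first gridline: x 0.6697, y 0.3600 (then +1.1547 / +2.0000)
    (5,5) via y @ 0.3600
    (6,5) via x @ 0.6697  # hit
  → r_7 = 0.6697

ranges = [2.5172, 4.5759, 5.1038, 1.8842, 1.1600, 0.6005, 0.6697]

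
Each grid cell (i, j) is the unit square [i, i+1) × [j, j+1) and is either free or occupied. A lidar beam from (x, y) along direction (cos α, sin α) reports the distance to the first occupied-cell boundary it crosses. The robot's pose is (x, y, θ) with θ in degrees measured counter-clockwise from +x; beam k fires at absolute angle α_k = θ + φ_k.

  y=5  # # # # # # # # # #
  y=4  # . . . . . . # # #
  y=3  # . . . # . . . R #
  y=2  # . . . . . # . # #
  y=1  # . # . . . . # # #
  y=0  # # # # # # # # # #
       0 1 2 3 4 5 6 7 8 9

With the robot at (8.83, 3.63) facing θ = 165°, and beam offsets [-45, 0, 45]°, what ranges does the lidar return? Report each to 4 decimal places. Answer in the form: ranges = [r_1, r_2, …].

ranges = [0.4272, 1.4296, 2.1131]

beam 1: φ=-45°, α=120°
  cosα=-0.5000 sinα=0.8660 | (8,3) | tMaxX 1.6600 tMaxY 0.4272 | tΔX 2.0000 tΔY 1.1547
    t=0.4272 [y] (8,4) — stop
  → r_1 = 0.4272
beam 2: φ=0°, α=165°
  cosα=-0.9659 sinα=0.2588 | (8,3) | tMaxX 0.8593 tMaxY 1.4296 | tΔX 1.0353 tΔY 3.8637
    t=0.8593 [x] (7,3)
    t=1.4296 [y] (7,4) — stop
  → r_2 = 1.4296
beam 3: φ=45°, α=210°
  cosα=-0.8660 sinα=-0.5000 | (8,3) | tMaxX 0.9584 tMaxY 1.2600 | tΔX 1.1547 tΔY 2.0000
    t=0.9584 [x] (7,3)
    t=1.2600 [y] (7,2)
    t=2.1131 [x] (6,2) — stop
  → r_3 = 2.1131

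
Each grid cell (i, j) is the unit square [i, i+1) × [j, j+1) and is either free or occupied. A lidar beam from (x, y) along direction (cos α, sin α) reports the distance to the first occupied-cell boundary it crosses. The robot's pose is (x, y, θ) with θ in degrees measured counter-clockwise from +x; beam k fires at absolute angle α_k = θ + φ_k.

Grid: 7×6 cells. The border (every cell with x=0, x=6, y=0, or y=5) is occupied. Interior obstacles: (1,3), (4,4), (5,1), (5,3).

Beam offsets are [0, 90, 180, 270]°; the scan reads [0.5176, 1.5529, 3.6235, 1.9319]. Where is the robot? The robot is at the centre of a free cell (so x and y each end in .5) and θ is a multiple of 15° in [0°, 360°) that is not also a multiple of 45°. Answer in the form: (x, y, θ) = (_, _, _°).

The pose lattice has 16·16 = 256 candidates. Test each by forward raycasting.
  (4.5, 1.5, 255°): beam 2 = 0.5176 ≠ 1.5529 ✗
  (3.5, 1.5, 210°): beam 1 = 1.0000 ≠ 0.5176 ✗
  (1.5, 1.5, 75°): beam 1 = 1.5529 ≠ 0.5176 ✗
  (3.5, 3.5, 165°): beam 1 = 1.5529 ≠ 0.5176 ✗
  …
  (3.5, 1.5, 285°): r_1=0.5176, r_2=1.5529, r_3=3.6235, r_4=1.9319 — all match ✓
No second candidate reproduces the full scan.

(x, y, θ) = (3.5, 1.5, 285°)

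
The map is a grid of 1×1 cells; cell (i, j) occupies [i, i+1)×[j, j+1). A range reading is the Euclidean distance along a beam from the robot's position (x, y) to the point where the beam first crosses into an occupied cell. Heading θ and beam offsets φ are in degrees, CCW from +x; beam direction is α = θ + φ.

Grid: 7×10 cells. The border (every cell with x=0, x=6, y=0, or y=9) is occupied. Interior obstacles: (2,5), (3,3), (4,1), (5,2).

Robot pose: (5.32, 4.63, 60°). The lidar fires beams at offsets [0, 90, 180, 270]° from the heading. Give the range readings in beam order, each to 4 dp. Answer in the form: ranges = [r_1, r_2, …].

ranges = [1.3600, 2.6789, 4.1916, 0.7852]

beam 1: φ=0°, α=60°
  direction (0.5000, 0.8660); cell (5,4); t to first gridline: x 1.3600, y 0.4272 (then +2.0000 / +1.1547)
    (5,5) via y @ 0.4272
    (6,5) via x @ 1.3600  # hit
  → r_1 = 1.3600
beam 2: φ=90°, α=150°
  direction (-0.8660, 0.5000); cell (5,4); t to first gridline: x 0.3695, y 0.7400 (then +1.1547 / +2.0000)
    (4,4) via x @ 0.3695
    (4,5) via y @ 0.7400
    (3,5) via x @ 1.5242
    (2,5) via x @ 2.6789  # hit
  → r_2 = 2.6789
beam 3: φ=180°, α=240°
  direction (-0.5000, -0.8660); cell (5,4); t to first gridline: x 0.6400, y 0.7275 (then +2.0000 / +1.1547)
    (4,4) via x @ 0.6400
    (4,3) via y @ 0.7275
    (4,2) via y @ 1.8822
    (3,2) via x @ 2.6400
    (3,1) via y @ 3.0369
    (3,0) via y @ 4.1916  # hit
  → r_3 = 4.1916
beam 4: φ=270°, α=330°
  direction (0.8660, -0.5000); cell (5,4); t to first gridline: x 0.7852, y 1.2600 (then +1.1547 / +2.0000)
    (6,4) via x @ 0.7852  # hit
  → r_4 = 0.7852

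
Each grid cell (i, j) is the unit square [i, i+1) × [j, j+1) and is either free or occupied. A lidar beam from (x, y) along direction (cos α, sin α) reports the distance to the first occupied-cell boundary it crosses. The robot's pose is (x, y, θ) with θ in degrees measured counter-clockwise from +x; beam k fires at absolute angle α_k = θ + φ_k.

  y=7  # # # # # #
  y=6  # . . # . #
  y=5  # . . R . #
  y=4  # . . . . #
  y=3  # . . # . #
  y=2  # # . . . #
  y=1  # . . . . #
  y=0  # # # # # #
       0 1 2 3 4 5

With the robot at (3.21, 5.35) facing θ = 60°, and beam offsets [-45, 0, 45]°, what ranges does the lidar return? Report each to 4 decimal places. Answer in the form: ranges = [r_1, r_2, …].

beam 1: φ=-45°, α=15°
  d=(0.9659,0.2588)  start (3,5)  tX=0.8179 tY=2.5114  stride 1/|dx|=1.0353 1/|dy|=3.8637
    cross x-line → (4,5), t=0.8179
    cross x-line → (5,5), t=1.8531 (wall)
  → r_1 = 1.8531
beam 2: φ=0°, α=60°
  d=(0.5000,0.8660)  start (3,5)  tX=1.5800 tY=0.7506  stride 1/|dx|=2.0000 1/|dy|=1.1547
    cross y-line → (3,6), t=0.7506 (wall)
  → r_2 = 0.7506
beam 3: φ=45°, α=105°
  d=(-0.2588,0.9659)  start (3,5)  tX=0.8114 tY=0.6729  stride 1/|dx|=3.8637 1/|dy|=1.0353
    cross y-line → (3,6), t=0.6729 (wall)
  → r_3 = 0.6729

ranges = [1.8531, 0.7506, 0.6729]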